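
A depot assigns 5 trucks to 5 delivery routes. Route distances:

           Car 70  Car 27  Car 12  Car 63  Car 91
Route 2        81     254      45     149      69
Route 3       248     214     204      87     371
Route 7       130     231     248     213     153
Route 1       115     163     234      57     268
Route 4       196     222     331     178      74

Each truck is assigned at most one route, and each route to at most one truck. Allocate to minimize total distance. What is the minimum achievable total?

Minimum total: 499 km

This is a one-to-one assignment (minimum-cost bipartite matching).
Optimal: Car 70→Route 7 (130 km), Car 27→Route 1 (163 km), Car 12→Route 2 (45 km), Car 63→Route 3 (87 km), Car 91→Route 4 (74 km) — total 130+163+45+87+74 = 499 km.
Row-greedy (each truck in turn takes its cheapest remaining route) gives 779 km, worse by 280.
Next-best assignment: Car 70→Route 7, Car 27→Route 3, Car 12→Route 2, Car 63→Route 1, Car 91→Route 4 = 520 km.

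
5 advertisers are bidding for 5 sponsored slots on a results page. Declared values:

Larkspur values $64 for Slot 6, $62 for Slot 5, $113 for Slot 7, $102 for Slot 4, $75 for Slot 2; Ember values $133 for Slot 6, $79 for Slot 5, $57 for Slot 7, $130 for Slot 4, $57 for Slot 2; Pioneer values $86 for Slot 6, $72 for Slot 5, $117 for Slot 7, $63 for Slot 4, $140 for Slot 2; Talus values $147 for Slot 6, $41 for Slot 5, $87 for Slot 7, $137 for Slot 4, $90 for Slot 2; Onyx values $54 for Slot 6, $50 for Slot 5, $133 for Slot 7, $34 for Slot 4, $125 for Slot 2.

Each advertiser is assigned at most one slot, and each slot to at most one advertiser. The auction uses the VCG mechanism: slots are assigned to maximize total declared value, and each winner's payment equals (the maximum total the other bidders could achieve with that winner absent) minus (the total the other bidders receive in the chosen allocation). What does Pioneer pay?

Pioneer pays $43.

Efficient allocation: Larkspur→Slot 5 ($62), Ember→Slot 4 ($130), Pioneer→Slot 2 ($140), Talus→Slot 6 ($147), Onyx→Slot 7 ($133); total welfare W = $612.
Pioneer receives Slot 2 at value $140, so the others get W − 140 = $472.
Without Pioneer: best allocation of the remaining 4 bidders over all 5 slots is Larkspur→Slot 7 ($113), Ember→Slot 4 ($130), Talus→Slot 6 ($147), Onyx→Slot 2 ($125), total $515.
VCG payment = (others' best without Pioneer) − (others' welfare with Pioneer) = 515 − 472 = $43.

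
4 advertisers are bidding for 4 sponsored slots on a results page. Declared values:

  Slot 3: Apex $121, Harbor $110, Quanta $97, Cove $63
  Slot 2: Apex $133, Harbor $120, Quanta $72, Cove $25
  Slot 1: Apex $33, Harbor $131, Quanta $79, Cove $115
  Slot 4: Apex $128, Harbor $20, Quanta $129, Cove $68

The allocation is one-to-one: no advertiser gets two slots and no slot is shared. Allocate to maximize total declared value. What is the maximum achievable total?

Max total: $487

Optimal: Apex→Slot 2 ($133), Harbor→Slot 3 ($110), Quanta→Slot 4 ($129), Cove→Slot 1 ($115) — total 133+110+129+115 = $487.
Row-greedy (each advertiser in turn takes its best remaining slot) gives $456, worse by 31.
Next-best assignment: Apex→Slot 3, Harbor→Slot 2, Quanta→Slot 4, Cove→Slot 1 = $485.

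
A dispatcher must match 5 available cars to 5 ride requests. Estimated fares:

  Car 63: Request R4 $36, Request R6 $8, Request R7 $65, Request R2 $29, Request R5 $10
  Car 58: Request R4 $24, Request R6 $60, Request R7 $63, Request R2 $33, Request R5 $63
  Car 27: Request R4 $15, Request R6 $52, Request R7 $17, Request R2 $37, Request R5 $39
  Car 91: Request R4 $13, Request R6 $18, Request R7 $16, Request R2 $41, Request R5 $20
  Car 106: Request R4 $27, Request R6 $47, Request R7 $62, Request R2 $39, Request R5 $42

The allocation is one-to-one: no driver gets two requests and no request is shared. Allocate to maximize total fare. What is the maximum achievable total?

Treat this as an assignment problem: match each driver to one request.
Optimal: Car 63→Request R4 ($36), Car 58→Request R5 ($63), Car 27→Request R6 ($52), Car 91→Request R2 ($41), Car 106→Request R7 ($62) — total 36+63+52+41+62 = $254.
Column-greedy (each request in turn goes to its best remaining driver) gives $238, worse by 16.
No other one-to-one assignment exceeds $254.

Max total: $254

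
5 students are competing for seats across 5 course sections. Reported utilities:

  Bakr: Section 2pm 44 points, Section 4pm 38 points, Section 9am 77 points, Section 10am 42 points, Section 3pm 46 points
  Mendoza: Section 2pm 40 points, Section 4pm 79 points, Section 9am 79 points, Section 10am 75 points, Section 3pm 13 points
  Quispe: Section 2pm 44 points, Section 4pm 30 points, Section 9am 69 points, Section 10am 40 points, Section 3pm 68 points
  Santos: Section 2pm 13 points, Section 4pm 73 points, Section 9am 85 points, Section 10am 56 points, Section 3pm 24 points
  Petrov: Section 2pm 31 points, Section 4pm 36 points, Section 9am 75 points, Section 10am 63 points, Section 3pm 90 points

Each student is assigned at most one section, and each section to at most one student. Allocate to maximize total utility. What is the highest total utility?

This is a one-to-one assignment (maximum-weight bipartite matching).
Optimal: Bakr→Section 9am (77 points), Mendoza→Section 10am (75 points), Quispe→Section 2pm (44 points), Santos→Section 4pm (73 points), Petrov→Section 3pm (90 points) — total 77+75+44+73+90 = 359 points.
Max-entry greedy (repeatedly take the single best remaining cell) gives 338 points, worse by 21.
Swapping Mendoza↔Bakr (Mendoza→Section 9am 79 points, Bakr→Section 10am 42 points) loses 31.

Maximum total: 359 points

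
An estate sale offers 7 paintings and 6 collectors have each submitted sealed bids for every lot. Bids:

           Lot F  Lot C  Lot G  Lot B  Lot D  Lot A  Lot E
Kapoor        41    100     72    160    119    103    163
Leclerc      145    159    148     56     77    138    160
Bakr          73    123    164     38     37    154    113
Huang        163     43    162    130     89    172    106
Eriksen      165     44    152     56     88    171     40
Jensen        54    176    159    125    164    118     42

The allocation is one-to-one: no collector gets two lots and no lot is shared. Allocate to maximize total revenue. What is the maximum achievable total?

Optimal: Kapoor→Lot B ($160), Leclerc→Lot E ($160), Bakr→Lot G ($164), Huang→Lot A ($172), Eriksen→Lot F ($165), Jensen→Lot C ($176) — total 160+160+164+172+165+176 = $997.
Column-greedy (each lot in turn goes to its best remaining collector) gives $892, worse by 105.
Next-best assignment: Kapoor→Lot B, Leclerc→Lot E, Bakr→Lot G, Huang→Lot F, Eriksen→Lot A, Jensen→Lot C = $994.
Every other assignment is strictly worse.

Maximum total: $997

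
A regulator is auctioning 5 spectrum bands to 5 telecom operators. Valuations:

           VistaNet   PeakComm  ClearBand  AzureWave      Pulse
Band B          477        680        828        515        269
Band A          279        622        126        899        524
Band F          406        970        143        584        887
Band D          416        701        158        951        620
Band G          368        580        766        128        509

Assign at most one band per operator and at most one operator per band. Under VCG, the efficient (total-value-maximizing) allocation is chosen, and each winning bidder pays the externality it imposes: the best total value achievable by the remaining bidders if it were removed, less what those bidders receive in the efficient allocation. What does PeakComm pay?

Efficient allocation: VistaNet→Band B ($477M), PeakComm→Band F ($970M), ClearBand→Band G ($766M), AzureWave→Band A ($899M), Pulse→Band D ($620M); total welfare W = $3732M.
PeakComm receives Band F at value $970M, so the others get W − 970 = $2762M.
Without PeakComm: best allocation of the remaining 4 bidders over all 5 bands is VistaNet→Band B ($477M), ClearBand→Band G ($766M), AzureWave→Band D ($951M), Pulse→Band F ($887M), total $3081M.
VCG payment = (others' best without PeakComm) − (others' welfare with PeakComm) = 3081 − 2762 = $319M.

PeakComm pays $319M.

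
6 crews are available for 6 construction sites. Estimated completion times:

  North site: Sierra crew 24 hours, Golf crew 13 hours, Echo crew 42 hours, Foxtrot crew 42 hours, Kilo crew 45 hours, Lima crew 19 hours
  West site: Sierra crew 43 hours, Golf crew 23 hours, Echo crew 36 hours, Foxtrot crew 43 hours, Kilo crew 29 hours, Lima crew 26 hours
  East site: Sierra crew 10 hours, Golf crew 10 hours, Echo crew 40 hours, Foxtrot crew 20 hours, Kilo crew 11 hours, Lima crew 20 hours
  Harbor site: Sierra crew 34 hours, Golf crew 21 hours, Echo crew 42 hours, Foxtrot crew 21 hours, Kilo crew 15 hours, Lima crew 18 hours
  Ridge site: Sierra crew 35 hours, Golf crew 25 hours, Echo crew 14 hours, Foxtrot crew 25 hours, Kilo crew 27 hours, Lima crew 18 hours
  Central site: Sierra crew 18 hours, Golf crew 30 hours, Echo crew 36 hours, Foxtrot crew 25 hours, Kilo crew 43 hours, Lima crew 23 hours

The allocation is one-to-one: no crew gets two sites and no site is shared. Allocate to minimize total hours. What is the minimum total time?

This is the linear assignment problem.
Optimal: Sierra crew→East site (10 hours), Golf crew→North site (13 hours), Echo crew→Ridge site (14 hours), Foxtrot crew→Central site (25 hours), Kilo crew→Harbor site (15 hours), Lima crew→West site (26 hours) — total 10+13+14+25+15+26 = 103 hours.
Min-entry greedy (repeatedly take the single cheapest remaining cell) gives 118 hours, worse by 15.
Checked against all permutations: 103 hours is optimal.

Minimum total: 103 hours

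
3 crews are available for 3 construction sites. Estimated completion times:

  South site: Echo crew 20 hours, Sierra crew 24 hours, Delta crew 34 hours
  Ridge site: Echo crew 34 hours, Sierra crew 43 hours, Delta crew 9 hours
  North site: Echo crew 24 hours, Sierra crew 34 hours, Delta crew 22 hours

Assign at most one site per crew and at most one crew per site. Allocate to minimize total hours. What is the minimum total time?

This is the linear assignment problem.
Optimal: Echo crew→North site (24 hours), Sierra crew→South site (24 hours), Delta crew→Ridge site (9 hours) — total 24+24+9 = 57 hours.
Column-greedy (each site in turn goes to its cheapest remaining crew) gives 63 hours, worse by 6.

Min total: 57 hours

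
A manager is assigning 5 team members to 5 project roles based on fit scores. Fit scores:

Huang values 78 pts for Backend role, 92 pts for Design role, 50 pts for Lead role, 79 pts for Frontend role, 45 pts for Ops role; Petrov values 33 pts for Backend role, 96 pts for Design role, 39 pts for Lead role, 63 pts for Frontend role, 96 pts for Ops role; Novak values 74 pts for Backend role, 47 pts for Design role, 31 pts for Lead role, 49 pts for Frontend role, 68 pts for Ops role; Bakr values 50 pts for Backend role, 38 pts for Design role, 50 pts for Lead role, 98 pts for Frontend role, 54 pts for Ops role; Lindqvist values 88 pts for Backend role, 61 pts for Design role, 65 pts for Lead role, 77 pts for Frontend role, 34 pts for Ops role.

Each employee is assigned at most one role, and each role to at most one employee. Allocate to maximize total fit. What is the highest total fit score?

Maximum total: 425 pts

Optimal: Huang→Design role (92 pts), Petrov→Ops role (96 pts), Novak→Backend role (74 pts), Bakr→Frontend role (98 pts), Lindqvist→Lead role (65 pts) — total 92+96+74+98+65 = 425 pts.
Max-entry greedy (repeatedly take the single best remaining cell) gives 400 pts, worse by 25.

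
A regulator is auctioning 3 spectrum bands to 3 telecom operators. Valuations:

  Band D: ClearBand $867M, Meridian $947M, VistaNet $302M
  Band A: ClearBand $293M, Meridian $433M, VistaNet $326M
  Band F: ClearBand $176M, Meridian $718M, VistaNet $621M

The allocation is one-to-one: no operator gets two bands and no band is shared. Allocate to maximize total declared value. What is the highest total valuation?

Optimal: ClearBand→Band D ($867M), Meridian→Band A ($433M), VistaNet→Band F ($621M) — total 867+433+621 = $1921M.
Row-greedy (each operator in turn takes its best remaining band) gives $1911M, worse by 10.
Next-best assignment: ClearBand→Band D, Meridian→Band F, VistaNet→Band A = $1911M.
Swapping VistaNet↔Meridian (VistaNet→Band A $326M, Meridian→Band F $718M) loses 10.

Max total: $1921M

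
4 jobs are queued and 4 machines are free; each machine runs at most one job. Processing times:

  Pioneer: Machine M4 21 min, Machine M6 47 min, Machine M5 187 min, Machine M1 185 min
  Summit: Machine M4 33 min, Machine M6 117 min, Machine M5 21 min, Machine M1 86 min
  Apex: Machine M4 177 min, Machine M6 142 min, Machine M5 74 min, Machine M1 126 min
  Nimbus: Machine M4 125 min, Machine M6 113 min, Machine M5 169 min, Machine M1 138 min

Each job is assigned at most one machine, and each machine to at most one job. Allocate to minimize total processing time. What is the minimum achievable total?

Optimal: Pioneer→Machine M4 (21 min), Summit→Machine M5 (21 min), Apex→Machine M1 (126 min), Nimbus→Machine M6 (113 min) — total 21+21+126+113 = 281 min.
Checked against all permutations: 281 min is optimal.

Min total: 281 min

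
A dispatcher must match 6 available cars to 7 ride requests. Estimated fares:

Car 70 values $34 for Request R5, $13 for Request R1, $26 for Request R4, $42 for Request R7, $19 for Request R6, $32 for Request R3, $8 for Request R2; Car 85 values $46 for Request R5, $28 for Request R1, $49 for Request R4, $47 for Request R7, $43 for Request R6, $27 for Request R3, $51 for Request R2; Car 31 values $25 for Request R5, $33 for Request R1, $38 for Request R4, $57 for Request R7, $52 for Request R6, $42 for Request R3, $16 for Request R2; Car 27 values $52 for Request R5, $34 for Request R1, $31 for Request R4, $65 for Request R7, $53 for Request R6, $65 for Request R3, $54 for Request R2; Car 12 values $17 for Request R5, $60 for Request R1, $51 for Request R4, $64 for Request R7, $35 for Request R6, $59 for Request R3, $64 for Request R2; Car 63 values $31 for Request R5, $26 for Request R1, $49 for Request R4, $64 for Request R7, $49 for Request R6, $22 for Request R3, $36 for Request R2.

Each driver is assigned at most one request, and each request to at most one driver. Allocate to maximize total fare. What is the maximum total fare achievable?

Max total: $328

Optimal: Car 70→Request R5 ($34), Car 85→Request R4 ($49), Car 31→Request R6 ($52), Car 27→Request R3 ($65), Car 12→Request R2 ($64), Car 63→Request R7 ($64) — total 34+49+52+65+64+64 = $328.
Max-entry greedy (repeatedly take the single best remaining cell) gives $290, worse by 38.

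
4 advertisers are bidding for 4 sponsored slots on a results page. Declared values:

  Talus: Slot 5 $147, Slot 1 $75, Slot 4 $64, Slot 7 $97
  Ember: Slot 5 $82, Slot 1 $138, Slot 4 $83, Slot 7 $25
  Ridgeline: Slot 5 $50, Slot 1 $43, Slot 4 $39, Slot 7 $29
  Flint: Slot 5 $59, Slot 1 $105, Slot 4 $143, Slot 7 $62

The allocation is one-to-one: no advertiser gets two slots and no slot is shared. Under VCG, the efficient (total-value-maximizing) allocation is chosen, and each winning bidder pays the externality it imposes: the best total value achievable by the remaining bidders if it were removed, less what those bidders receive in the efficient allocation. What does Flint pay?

Flint pays $10.

Efficient allocation: Talus→Slot 5 ($147), Ember→Slot 1 ($138), Ridgeline→Slot 7 ($29), Flint→Slot 4 ($143); total welfare W = $457.
Flint receives Slot 4 at value $143, so the others get W − 143 = $314.
Without Flint: best allocation of the remaining 3 bidders over all 4 slots is Talus→Slot 5 ($147), Ember→Slot 1 ($138), Ridgeline→Slot 4 ($39), total $324.
VCG payment = (others' best without Flint) − (others' welfare with Flint) = 324 − 314 = $10.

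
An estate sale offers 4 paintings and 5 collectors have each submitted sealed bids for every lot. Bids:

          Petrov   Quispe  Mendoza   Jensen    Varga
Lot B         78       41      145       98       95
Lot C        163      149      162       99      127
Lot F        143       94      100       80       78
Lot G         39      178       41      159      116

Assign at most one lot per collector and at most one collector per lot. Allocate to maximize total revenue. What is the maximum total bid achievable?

Maximum total: $596

Treat this as an assignment problem: match each collector to one lot.
Optimal: Mendoza→Lot B ($145), Quispe→Lot C ($149), Petrov→Lot F ($143), Jensen→Lot G ($159) — total 145+149+143+159 = $596.
Column-greedy (each lot in turn goes to its best remaining collector) gives $561, worse by 35.
Checked against all permutations: $596 is optimal.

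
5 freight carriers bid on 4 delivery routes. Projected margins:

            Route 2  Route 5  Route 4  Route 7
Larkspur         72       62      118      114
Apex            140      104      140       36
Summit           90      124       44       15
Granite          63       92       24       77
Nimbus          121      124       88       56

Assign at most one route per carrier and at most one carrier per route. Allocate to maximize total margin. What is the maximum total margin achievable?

Max total: $499k

Optimal: Nimbus→Route 2 ($121k), Summit→Route 5 ($124k), Apex→Route 4 ($140k), Larkspur→Route 7 ($114k) — total 121+124+140+114 = $499k.
Max-entry greedy (repeatedly take the single best remaining cell) gives $459k, worse by 40.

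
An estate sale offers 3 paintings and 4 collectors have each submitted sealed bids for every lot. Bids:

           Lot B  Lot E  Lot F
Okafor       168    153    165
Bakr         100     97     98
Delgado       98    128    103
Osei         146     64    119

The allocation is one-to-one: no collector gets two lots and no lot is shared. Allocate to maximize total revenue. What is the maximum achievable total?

Max total: $439

Optimal: Osei→Lot B ($146), Delgado→Lot E ($128), Okafor→Lot F ($165) — total 146+128+165 = $439.
Every other assignment is strictly worse.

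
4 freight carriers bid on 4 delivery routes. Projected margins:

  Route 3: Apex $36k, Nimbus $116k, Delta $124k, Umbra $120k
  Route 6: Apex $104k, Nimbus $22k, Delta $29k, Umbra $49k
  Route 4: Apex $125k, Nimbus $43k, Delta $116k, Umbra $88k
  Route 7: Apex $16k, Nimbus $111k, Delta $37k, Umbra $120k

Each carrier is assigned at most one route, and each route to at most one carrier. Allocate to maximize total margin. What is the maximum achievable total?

Optimal: Apex→Route 6 ($104k), Nimbus→Route 3 ($116k), Delta→Route 4 ($116k), Umbra→Route 7 ($120k) — total 104+116+116+120 = $456k.
Column-greedy (each route in turn goes to its best remaining carrier) gives $427k, worse by 29.

Maximum total: $456k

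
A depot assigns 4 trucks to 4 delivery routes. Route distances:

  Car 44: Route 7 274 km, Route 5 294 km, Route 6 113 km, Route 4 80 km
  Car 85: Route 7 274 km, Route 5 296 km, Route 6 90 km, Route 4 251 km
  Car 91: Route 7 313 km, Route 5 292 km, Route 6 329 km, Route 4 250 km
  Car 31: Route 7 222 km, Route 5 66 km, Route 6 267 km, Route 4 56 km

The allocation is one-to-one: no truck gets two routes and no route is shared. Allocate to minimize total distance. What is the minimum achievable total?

Optimal: Car 44→Route 4 (80 km), Car 85→Route 6 (90 km), Car 91→Route 7 (313 km), Car 31→Route 5 (66 km) — total 80+90+313+66 = 549 km.
Column-greedy (each route in turn goes to its cheapest remaining truck) gives 684 km, worse by 135.
Swapping Car 91↔Car 44 (Car 91→Route 4 250 km, Car 44→Route 7 274 km) adds 131.
Checked against all permutations: 549 km is optimal.

Minimum total: 549 km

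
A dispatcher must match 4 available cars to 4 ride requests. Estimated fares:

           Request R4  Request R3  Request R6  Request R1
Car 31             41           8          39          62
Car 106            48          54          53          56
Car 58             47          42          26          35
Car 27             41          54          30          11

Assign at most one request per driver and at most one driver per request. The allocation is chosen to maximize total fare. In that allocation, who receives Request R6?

Optimal: Car 31→Request R1 ($62), Car 106→Request R6 ($53), Car 58→Request R4 ($47), Car 27→Request R3 ($54) — total 62+53+47+54 = $216.
Column-greedy (each request in turn goes to its best remaining driver) gives $176, worse by 40.
Swapping Car 58↔Car 106 (Car 58→Request R6 $26, Car 106→Request R4 $48) loses 26.
Every other assignment is strictly worse.
Car 106's own top request is Request R1 ($56), but forcing Car 106→Request R1 and reassigning the rest optimally gives only $196 — worse by 20.

Car 106 receives Request R6.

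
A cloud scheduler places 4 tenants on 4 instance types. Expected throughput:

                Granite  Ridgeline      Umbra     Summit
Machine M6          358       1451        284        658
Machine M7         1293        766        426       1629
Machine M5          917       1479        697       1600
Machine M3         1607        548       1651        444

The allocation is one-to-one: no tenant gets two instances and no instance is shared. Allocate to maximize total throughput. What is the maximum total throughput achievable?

Optimal: Granite→Machine M7 (1293 ops/s), Ridgeline→Machine M6 (1451 ops/s), Umbra→Machine M3 (1651 ops/s), Summit→Machine M5 (1600 ops/s) — total 1293+1451+1651+1600 = 5995 ops/s.
Next-best assignment: Granite→Machine M5, Ridgeline→Machine M6, Umbra→Machine M3, Summit→Machine M7 = 5648 ops/s.
Swapping Summit↔Granite (Summit→Machine M7 1629 ops/s, Granite→Machine M5 917 ops/s) loses 347.
No other one-to-one assignment exceeds 5995 ops/s.

Maximum total: 5995 ops/s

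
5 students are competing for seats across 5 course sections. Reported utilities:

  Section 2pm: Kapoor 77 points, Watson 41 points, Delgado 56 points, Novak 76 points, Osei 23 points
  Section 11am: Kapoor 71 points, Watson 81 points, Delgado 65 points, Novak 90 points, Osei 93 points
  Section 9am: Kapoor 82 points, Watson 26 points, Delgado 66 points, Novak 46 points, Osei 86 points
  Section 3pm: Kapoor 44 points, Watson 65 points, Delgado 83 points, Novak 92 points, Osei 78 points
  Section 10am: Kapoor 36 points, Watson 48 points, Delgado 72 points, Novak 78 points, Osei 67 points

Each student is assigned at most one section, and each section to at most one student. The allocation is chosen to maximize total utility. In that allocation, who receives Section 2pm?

Kapoor receives Section 2pm.

This is a one-to-one assignment (maximum-weight bipartite matching).
Optimal: Kapoor→Section 2pm (77 points), Watson→Section 11am (81 points), Delgado→Section 10am (72 points), Novak→Section 3pm (92 points), Osei→Section 9am (86 points) — total 77+81+72+92+86 = 408 points.
Row-greedy (each student in turn takes its best remaining section) gives 347 points, worse by 61.
Kapoor's own top section is Section 9am (82 points), but forcing Kapoor→Section 9am and reassigning the rest optimally gives only 389 points — worse by 19.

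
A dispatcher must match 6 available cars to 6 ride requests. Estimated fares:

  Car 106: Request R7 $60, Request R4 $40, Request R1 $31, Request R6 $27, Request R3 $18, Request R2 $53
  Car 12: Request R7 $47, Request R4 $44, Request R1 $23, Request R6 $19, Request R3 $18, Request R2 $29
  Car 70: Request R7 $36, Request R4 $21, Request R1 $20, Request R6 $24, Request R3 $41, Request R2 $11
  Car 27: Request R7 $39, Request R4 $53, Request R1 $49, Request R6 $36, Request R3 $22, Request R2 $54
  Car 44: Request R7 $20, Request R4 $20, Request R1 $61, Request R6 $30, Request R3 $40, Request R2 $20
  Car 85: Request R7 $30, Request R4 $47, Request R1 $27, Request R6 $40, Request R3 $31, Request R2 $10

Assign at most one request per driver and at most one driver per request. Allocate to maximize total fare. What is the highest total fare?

Maximum total: $300

Optimal: Car 106→Request R7 ($60), Car 12→Request R4 ($44), Car 70→Request R3 ($41), Car 27→Request R2 ($54), Car 44→Request R1 ($61), Car 85→Request R6 ($40) — total 60+44+41+54+61+40 = $300.
Max-entry greedy (repeatedly take the single best remaining cell) gives $282, worse by 18.
Checked against all permutations: $300 is optimal.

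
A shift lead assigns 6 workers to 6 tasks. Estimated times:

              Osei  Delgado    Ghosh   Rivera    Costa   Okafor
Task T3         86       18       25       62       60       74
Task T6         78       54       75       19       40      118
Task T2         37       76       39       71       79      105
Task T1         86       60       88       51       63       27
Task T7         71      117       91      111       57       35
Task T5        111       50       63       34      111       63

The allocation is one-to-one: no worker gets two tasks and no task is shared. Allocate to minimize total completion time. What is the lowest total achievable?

Optimal: Osei→Task T2 (37 min), Delgado→Task T5 (50 min), Ghosh→Task T3 (25 min), Rivera→Task T6 (19 min), Costa→Task T7 (57 min), Okafor→Task T1 (27 min) — total 37+50+25+19+57+27 = 215 min.
Column-greedy (each task in turn goes to its cheapest remaining worker) gives 221 min, worse by 6.
Swapping Osei↔Rivera (Osei→Task T6 78 min, Rivera→Task T2 71 min) adds 93.

Min total: 215 min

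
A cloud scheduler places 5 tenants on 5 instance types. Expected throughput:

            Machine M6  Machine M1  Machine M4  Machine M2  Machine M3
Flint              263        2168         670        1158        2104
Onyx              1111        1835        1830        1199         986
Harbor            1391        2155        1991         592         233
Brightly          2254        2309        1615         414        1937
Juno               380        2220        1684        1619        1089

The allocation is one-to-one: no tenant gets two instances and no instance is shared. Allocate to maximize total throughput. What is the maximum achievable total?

Optimal: Flint→Machine M3 (2104 ops/s), Onyx→Machine M4 (1830 ops/s), Harbor→Machine M1 (2155 ops/s), Brightly→Machine M6 (2254 ops/s), Juno→Machine M2 (1619 ops/s) — total 2104+1830+2155+2254+1619 = 9962 ops/s.
Next-best assignment: Flint→Machine M3, Onyx→Machine M1, Harbor→Machine M4, Brightly→Machine M6, Juno→Machine M2 = 9803 ops/s.
Swapping Harbor↔Flint (Harbor→Machine M3 233 ops/s, Flint→Machine M1 2168 ops/s) loses 1858.

Max total: 9962 ops/s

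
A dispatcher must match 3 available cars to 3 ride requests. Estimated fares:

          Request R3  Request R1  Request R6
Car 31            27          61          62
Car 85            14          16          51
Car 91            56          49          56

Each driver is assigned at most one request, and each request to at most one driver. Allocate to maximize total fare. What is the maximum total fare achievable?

This is a one-to-one assignment (maximum-weight bipartite matching).
Optimal: Car 31→Request R1 ($61), Car 85→Request R6 ($51), Car 91→Request R3 ($56) — total 61+51+56 = $168.
Max-entry greedy (repeatedly take the single best remaining cell) gives $134, worse by 34.
Next-best assignment: Car 31→Request R6, Car 85→Request R1, Car 91→Request R3 = $134.
Swapping Car 31↔Car 91 (Car 31→Request R3 $27, Car 91→Request R1 $49) loses 41.
Every other assignment is strictly worse.

Max total: $168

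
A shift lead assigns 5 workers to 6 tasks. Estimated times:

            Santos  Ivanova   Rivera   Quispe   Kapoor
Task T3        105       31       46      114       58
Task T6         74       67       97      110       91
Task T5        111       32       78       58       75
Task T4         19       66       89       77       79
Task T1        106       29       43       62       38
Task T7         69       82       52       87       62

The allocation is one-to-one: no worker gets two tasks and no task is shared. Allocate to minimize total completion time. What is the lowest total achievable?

Optimal: Santos→Task T4 (19 min), Ivanova→Task T3 (31 min), Rivera→Task T7 (52 min), Quispe→Task T5 (58 min), Kapoor→Task T1 (38 min) — total 19+31+52+58+38 = 198 min.
Column-greedy (each task in turn goes to its cheapest remaining worker) gives 285 min, worse by 87.

Min total: 198 min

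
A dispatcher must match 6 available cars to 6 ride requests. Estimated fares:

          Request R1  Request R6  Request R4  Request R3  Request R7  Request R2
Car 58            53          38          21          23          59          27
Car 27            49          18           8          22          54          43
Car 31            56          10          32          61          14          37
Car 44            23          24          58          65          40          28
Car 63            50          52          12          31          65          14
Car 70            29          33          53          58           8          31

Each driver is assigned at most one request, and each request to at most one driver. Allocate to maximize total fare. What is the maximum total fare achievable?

Optimal: Car 58→Request R7 ($59), Car 27→Request R2 ($43), Car 31→Request R1 ($56), Car 44→Request R3 ($65), Car 63→Request R6 ($52), Car 70→Request R4 ($53) — total 59+43+56+65+52+53 = $328.
Row-greedy (each driver in turn takes its best remaining request) gives $310, worse by 18.
Swapping Car 31↔Car 44 (Car 31→Request R3 $61, Car 44→Request R1 $23) loses 37.

Maximum total: $328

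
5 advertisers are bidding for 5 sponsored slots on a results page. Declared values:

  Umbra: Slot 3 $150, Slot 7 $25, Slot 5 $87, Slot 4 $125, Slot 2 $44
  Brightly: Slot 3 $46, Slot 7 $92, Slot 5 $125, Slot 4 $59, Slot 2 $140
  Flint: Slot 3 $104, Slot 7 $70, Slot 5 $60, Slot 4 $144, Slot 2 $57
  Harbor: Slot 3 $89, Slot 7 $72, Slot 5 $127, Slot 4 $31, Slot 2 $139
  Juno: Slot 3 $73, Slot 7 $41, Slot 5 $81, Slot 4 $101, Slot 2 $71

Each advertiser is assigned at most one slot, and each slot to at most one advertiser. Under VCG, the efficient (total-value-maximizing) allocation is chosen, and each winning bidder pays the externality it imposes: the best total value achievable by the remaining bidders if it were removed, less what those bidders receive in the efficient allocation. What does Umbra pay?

Efficient allocation: Umbra→Slot 3 ($150), Brightly→Slot 7 ($92), Flint→Slot 4 ($144), Harbor→Slot 2 ($139), Juno→Slot 5 ($81); total welfare W = $606.
Umbra receives Slot 3 at value $150, so the others get W − 150 = $456.
Without Umbra: best allocation of the remaining 4 bidders over all 5 slots is Brightly→Slot 2 ($140), Flint→Slot 4 ($144), Harbor→Slot 5 ($127), Juno→Slot 3 ($73), total $484.
VCG payment = (others' best without Umbra) − (others' welfare with Umbra) = 484 − 456 = $28.

Umbra pays $28.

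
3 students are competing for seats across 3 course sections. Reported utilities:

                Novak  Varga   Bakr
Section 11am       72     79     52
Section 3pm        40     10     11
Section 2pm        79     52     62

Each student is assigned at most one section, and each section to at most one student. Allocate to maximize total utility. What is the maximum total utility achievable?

Treat this as an assignment problem: match each student to one section.
Optimal: Novak→Section 3pm (40 points), Varga→Section 11am (79 points), Bakr→Section 2pm (62 points) — total 40+79+62 = 181 points.
Next-best assignment: Novak→Section 2pm, Varga→Section 11am, Bakr→Section 3pm = 169 points.
No other one-to-one assignment exceeds 181 points.

Maximum total: 181 points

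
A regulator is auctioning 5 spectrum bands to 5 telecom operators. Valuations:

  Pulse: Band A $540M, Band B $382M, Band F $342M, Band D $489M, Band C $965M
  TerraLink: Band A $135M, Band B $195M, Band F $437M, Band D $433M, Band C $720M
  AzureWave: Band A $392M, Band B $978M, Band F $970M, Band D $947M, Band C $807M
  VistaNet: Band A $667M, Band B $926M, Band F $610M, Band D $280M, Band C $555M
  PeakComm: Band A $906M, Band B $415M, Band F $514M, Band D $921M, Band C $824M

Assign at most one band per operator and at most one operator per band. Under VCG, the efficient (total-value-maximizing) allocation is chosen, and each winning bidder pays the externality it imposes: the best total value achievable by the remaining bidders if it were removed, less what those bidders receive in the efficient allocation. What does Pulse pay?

Efficient allocation: Pulse→Band C ($965M), TerraLink→Band D ($433M), AzureWave→Band F ($970M), VistaNet→Band B ($926M), PeakComm→Band A ($906M); total welfare W = $4200M.
Pulse receives Band C at value $965M, so the others get W − 965 = $3235M.
Without Pulse: best allocation of the remaining 4 bidders over all 5 bands is TerraLink→Band C ($720M), AzureWave→Band F ($970M), VistaNet→Band B ($926M), PeakComm→Band D ($921M), total $3537M.
VCG payment = (others' best without Pulse) − (others' welfare with Pulse) = 3537 − 3235 = $302M.

Pulse pays $302M.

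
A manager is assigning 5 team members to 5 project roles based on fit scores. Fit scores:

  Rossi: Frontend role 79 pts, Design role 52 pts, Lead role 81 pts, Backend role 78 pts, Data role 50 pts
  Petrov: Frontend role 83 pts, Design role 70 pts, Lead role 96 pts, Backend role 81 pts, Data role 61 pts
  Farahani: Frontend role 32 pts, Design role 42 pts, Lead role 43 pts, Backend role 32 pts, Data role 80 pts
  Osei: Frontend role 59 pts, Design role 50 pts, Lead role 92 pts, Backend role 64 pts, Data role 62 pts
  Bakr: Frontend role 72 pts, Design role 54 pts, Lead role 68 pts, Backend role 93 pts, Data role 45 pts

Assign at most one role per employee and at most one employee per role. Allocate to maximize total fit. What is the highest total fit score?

Maximum total: 414 pts

Treat this as an assignment problem: match each employee to one role.
Optimal: Rossi→Frontend role (79 pts), Petrov→Design role (70 pts), Farahani→Data role (80 pts), Osei→Lead role (92 pts), Bakr→Backend role (93 pts) — total 79+70+80+92+93 = 414 pts.
Max-entry greedy (repeatedly take the single best remaining cell) gives 398 pts, worse by 16.
No other one-to-one assignment exceeds 414 pts.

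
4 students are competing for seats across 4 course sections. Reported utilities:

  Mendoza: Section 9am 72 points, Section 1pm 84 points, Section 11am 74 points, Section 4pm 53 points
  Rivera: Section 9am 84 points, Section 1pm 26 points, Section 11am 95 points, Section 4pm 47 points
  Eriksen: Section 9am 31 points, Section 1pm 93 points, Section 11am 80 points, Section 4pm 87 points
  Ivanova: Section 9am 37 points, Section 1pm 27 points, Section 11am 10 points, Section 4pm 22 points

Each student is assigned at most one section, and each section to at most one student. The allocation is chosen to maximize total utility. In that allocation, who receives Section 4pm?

This is the linear assignment problem.
Optimal: Mendoza→Section 1pm (84 points), Rivera→Section 11am (95 points), Eriksen→Section 4pm (87 points), Ivanova→Section 9am (37 points) — total 84+95+87+37 = 303 points.
Column-greedy (each section in turn goes to its best remaining student) gives 273 points, worse by 30.
Swapping Ivanova↔Mendoza (Ivanova→Section 1pm 27 points, Mendoza→Section 9am 72 points) loses 22.
Eriksen's own top section is Section 1pm (93 points), but forcing Eriksen→Section 1pm and reassigning the rest optimally gives only 282 points — worse by 21.

Eriksen receives Section 4pm.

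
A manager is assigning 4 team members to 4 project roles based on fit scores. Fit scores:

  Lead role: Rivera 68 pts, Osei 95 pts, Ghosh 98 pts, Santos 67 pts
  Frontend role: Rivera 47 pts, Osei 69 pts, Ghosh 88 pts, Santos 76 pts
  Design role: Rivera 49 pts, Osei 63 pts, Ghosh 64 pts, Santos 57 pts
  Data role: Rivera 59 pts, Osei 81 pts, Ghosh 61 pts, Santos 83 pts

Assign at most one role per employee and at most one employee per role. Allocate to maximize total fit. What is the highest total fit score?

Maximum total: 315 pts

Optimal: Rivera→Design role (49 pts), Osei→Lead role (95 pts), Ghosh→Frontend role (88 pts), Santos→Data role (83 pts) — total 49+95+88+83 = 315 pts.
Row-greedy (each employee in turn takes its best remaining role) gives 294 pts, worse by 21.
Swapping Rivera↔Santos (Rivera→Data role 59 pts, Santos→Design role 57 pts) loses 16.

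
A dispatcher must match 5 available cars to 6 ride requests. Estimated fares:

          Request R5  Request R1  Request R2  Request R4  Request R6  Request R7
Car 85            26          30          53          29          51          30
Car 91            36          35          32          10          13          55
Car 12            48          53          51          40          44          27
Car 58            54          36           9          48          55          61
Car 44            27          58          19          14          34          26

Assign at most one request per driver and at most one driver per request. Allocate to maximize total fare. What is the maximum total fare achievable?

Max total: $269

Optimal: Car 85→Request R2 ($53), Car 91→Request R7 ($55), Car 12→Request R5 ($48), Car 58→Request R6 ($55), Car 44→Request R1 ($58) — total 53+55+48+55+58 = $269.
Max-entry greedy (repeatedly take the single best remaining cell) gives $233, worse by 36.
No other one-to-one assignment exceeds $269.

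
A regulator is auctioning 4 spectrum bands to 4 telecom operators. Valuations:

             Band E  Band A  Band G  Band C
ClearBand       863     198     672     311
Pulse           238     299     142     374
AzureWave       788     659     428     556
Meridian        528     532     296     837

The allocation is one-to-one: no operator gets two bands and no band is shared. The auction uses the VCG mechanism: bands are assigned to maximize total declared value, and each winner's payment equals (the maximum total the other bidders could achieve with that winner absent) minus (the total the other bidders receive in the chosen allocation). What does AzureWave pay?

AzureWave pays $191M.

Efficient allocation: ClearBand→Band G ($672M), Pulse→Band A ($299M), AzureWave→Band E ($788M), Meridian→Band C ($837M); total welfare W = $2596M.
AzureWave receives Band E at value $788M, so the others get W − 788 = $1808M.
Without AzureWave: best allocation of the remaining 3 bidders over all 4 bands is ClearBand→Band E ($863M), Pulse→Band A ($299M), Meridian→Band C ($837M), total $1999M.
VCG payment = (others' best without AzureWave) − (others' welfare with AzureWave) = 1999 − 1808 = $191M.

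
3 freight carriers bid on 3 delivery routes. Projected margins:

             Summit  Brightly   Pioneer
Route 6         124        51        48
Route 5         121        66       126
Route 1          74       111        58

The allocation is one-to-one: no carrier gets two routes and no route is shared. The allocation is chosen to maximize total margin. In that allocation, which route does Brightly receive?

Brightly receives Route 1.

Optimal: Summit→Route 6 ($124k), Brightly→Route 1 ($111k), Pioneer→Route 5 ($126k) — total 124+111+126 = $361k.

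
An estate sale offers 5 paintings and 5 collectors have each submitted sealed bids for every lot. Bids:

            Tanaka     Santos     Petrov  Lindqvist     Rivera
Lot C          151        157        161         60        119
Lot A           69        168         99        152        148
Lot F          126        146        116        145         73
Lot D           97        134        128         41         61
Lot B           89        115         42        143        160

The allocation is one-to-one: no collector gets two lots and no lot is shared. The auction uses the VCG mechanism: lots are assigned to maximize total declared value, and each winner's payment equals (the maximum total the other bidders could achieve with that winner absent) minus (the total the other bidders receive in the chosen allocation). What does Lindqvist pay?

Efficient allocation: Tanaka→Lot C ($151), Santos→Lot A ($168), Petrov→Lot D ($128), Lindqvist→Lot F ($145), Rivera→Lot B ($160); total welfare W = $752.
Lindqvist receives Lot F at value $145, so the others get W − 145 = $607.
Without Lindqvist: best allocation of the remaining 4 bidders over all 5 lots is Tanaka→Lot F ($126), Santos→Lot A ($168), Petrov→Lot C ($161), Rivera→Lot B ($160), total $615.
VCG payment = (others' best without Lindqvist) − (others' welfare with Lindqvist) = 615 − 607 = $8.

Lindqvist pays $8.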